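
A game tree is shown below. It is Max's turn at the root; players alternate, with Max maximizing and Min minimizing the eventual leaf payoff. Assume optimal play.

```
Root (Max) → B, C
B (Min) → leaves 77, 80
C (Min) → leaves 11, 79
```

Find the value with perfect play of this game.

B (Min): min(77, 80) = 77
C (Min): min(11, 79) = 11
Root (Max): max(77, 11) = 77

77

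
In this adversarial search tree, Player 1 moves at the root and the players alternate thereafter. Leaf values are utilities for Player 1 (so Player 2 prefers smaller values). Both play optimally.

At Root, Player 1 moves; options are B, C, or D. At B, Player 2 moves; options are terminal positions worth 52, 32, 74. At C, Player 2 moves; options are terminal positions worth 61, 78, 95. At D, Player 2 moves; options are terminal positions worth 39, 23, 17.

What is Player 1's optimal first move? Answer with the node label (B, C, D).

B (Player 2): min(52, 32, 74) = 32
C (Player 2): min(61, 78, 95) = 61
D (Player 2): min(39, 23, 17) = 17
Root (Player 1): max(32, 61, 17) = 61
Player 1 picks the child with the highest value: C (value 61).

C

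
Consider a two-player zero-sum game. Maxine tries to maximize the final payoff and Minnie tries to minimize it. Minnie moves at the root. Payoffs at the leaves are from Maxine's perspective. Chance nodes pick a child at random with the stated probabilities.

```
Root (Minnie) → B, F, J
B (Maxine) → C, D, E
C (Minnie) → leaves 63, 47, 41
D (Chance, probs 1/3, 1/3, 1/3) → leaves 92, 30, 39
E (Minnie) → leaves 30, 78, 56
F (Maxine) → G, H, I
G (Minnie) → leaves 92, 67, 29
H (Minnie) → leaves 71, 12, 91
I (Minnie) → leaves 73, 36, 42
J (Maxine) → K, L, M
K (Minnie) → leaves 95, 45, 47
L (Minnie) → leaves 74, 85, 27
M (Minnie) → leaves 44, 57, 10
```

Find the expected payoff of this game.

C (Minnie): min(63, 47, 41) = 41
D (Chance): 1/3·92 + 1/3·30 + 1/3·39 = 53.67
E (Minnie): min(30, 78, 56) = 30
B (Maxine): max(41, 53.67, 30) = 53.67
G (Minnie): min(92, 67, 29) = 29
H (Minnie): min(71, 12, 91) = 12
I (Minnie): min(73, 36, 42) = 36
F (Maxine): max(29, 12, 36) = 36
K (Minnie): min(95, 45, 47) = 45
L (Minnie): min(74, 85, 27) = 27
M (Minnie): min(44, 57, 10) = 10
J (Maxine): max(45, 27, 10) = 45
Root (Minnie): min(53.67, 36, 45) = 36

36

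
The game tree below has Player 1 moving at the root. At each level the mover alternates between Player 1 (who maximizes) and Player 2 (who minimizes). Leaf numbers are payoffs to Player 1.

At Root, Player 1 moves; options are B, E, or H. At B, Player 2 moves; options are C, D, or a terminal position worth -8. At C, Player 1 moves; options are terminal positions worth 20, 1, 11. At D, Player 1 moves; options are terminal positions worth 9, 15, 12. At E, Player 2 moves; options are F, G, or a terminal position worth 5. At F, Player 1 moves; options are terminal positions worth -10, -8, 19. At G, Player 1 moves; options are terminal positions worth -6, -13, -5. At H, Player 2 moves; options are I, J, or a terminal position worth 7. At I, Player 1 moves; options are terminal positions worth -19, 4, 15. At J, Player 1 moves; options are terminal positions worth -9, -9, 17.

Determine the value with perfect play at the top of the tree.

C (Player 1): max(20, 1, 11) = 20
D (Player 1): max(9, 15, 12) = 15
B (Player 2): min(20, 15, -8) = -8
F (Player 1): max(-10, -8, 19) = 19
G (Player 1): max(-6, -13, -5) = -5
E (Player 2): min(19, -5, 5) = -5
I (Player 1): max(-19, 4, 15) = 15
J (Player 1): max(-9, -9, 17) = 17
H (Player 2): min(15, 17, 7) = 7
Root (Player 1): max(-8, -5, 7) = 7

7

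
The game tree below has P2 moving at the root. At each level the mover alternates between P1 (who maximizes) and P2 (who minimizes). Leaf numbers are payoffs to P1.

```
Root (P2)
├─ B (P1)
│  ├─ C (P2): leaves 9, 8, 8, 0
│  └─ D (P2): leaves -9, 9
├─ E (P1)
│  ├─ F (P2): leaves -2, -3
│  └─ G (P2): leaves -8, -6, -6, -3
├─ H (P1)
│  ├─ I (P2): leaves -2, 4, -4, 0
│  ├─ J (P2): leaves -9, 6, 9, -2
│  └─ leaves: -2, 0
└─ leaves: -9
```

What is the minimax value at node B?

C: min(9, 8, 8, 0) = 0
D: min(-9, 9) = -9
B: max(0, -9) = 0

0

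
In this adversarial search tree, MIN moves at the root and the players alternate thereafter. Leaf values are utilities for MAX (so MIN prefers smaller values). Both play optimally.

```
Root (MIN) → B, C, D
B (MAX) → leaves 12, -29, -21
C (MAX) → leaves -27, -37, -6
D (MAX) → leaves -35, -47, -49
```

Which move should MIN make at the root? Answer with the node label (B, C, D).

B (MAX): max(12, -29, -21) = 12
C (MAX): max(-27, -37, -6) = -6
D (MAX): max(-35, -47, -49) = -35
Root (MIN): min(12, -6, -35) = -35
MIN picks the child with the lowest value: D (value -35).

D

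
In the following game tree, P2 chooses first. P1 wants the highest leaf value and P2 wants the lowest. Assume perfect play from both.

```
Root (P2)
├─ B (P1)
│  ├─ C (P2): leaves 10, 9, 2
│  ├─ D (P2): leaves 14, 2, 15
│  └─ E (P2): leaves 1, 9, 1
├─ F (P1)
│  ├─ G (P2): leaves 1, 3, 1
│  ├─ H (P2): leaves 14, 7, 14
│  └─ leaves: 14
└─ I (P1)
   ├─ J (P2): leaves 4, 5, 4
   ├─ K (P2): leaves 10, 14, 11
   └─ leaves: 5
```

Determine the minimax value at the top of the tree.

C (P2): min(10, 9, 2) = 2
D (P2): min(14, 2, 15) = 2
E (P2): min(1, 9, 1) = 1
B (P1): max(2, 2, 1) = 2
G (P2): min(1, 3, 1) = 1
H (P2): min(14, 7, 14) = 7
F (P1): max(1, 7, 14) = 14
J (P2): min(4, 5, 4) = 4
K (P2): min(10, 14, 11) = 10
I (P1): max(4, 10, 5) = 10
Root (P2): min(2, 14, 10) = 2

2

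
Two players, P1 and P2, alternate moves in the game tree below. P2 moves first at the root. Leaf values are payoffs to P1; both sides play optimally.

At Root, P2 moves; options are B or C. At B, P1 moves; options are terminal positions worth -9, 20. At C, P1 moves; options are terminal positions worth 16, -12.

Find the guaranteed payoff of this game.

B (P1): max(-9, 20) = 20
C (P1): max(16, -12) = 16
Root (P2): min(20, 16) = 16

16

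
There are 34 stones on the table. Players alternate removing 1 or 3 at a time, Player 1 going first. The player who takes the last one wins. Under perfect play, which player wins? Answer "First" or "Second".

Second

i:   0  1  2  3  4  5  6  7  8  9 10 11 12 13 14 15 16 17 18 19 20 21 22 23 24 25 26 27 28 29 30 31 32 33 34
     L  W  L  W  L  W  L  W  L  W  L  W  L  W  L  W  L  W  L  W  L  W  L  W  L  W  L  W  L  W  L  W  L  W  L
Position 34 is L, so the second player wins.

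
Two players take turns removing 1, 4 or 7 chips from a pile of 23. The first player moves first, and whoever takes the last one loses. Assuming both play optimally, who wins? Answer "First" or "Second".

i:   0  1  2  3  4  5  6  7  8  9 10 11 12 13 14 15 16 17 18 19 20 21 22 23
     W  L  W  L  W  W  L  W  W  L  W  L  W  W  L  W  W  L  W  L  W  W  L  W
Position 23 is W, so the first player wins.

First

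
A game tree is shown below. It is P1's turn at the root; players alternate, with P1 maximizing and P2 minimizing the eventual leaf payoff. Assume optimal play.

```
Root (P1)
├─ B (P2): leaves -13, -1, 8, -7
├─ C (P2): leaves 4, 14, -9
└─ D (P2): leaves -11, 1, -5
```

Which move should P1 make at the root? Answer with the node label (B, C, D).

B (P2): min(-13, -1, 8, -7) = -13
C (P2): min(4, 14, -9) = -9
D (P2): min(-11, 1, -5) = -11
Root (P1): max(-13, -9, -11) = -9
P1 picks the child with the highest value: C (value -9).

C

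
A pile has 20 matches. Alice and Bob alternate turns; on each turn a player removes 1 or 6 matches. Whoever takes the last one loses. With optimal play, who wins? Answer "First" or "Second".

Positions where the player to move wins (W) vs loses (L):
i:   0  1  2  3  4  5  6  7  8  9 10 11 12 13 14 15 16 17 18 19 20
     W  L  W  L  W  L  W  W  L  W  L  W  L  W  W  L  W  L  W  L  W
Position 20 is W, so the first player wins.

First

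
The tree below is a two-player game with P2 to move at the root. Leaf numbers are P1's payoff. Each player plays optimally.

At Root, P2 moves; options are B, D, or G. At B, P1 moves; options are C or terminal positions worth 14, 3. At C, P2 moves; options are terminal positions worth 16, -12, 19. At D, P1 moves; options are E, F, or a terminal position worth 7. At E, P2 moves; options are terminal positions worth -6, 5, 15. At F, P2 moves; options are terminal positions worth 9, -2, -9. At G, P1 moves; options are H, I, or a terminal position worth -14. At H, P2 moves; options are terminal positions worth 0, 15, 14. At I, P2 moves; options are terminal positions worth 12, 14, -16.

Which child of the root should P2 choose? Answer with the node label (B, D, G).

C (P2): min(16, -12, 19) = -12
B (P1): max(-12, 14, 3) = 14
E (P2): min(-6, 5, 15) = -6
F (P2): min(9, -2, -9) = -9
D (P1): max(-6, -9, 7) = 7
H (P2): min(0, 15, 14) = 0
I (P2): min(12, 14, -16) = -16
G (P1): max(0, -16, -14) = 0
Root (P2): min(14, 7, 0) = 0
P2 picks the child with the lowest value: G (value 0).

G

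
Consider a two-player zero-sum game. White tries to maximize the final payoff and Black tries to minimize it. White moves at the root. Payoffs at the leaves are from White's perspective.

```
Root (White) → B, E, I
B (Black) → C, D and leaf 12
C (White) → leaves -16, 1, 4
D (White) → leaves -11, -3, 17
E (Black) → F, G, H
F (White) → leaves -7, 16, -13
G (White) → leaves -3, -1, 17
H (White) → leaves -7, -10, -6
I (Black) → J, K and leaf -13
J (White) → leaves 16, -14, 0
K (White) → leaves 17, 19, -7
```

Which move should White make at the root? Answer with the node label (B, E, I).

B

C (White): max(-16, 1, 4) = 4
D (White): max(-11, -3, 17) = 17
B (Black): min(4, 17, 12) = 4
F (White): max(-7, 16, -13) = 16
G (White): max(-3, -1, 17) = 17
H (White): max(-7, -10, -6) = -6
E (Black): min(16, 17, -6) = -6
J (White): max(16, -14, 0) = 16
K (White): max(17, 19, -7) = 19
I (Black): min(16, 19, -13) = -13
Root (White): max(4, -6, -13) = 4
White picks the child with the highest value: B (value 4).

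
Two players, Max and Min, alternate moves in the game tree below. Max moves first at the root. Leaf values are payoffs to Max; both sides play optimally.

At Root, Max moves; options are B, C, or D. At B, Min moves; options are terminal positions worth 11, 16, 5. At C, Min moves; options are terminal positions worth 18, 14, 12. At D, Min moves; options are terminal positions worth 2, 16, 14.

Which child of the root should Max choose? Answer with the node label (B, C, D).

C

B (Min): min(11, 16, 5) = 5
C (Min): min(18, 14, 12) = 12
D (Min): min(2, 16, 14) = 2
Root (Max): max(5, 12, 2) = 12
Max picks the child with the highest value: C (value 12).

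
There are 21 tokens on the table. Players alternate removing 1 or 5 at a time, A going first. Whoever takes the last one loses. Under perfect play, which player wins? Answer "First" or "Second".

i:   0  1  2  3  4  5  6  7  8  9 10 11 12 13 14 15 16 17 18 19 20 21
     W  L  W  L  W  L  W  L  W  L  W  L  W  L  W  L  W  L  W  L  W  L
Position 21 is L, so the second player wins.

Second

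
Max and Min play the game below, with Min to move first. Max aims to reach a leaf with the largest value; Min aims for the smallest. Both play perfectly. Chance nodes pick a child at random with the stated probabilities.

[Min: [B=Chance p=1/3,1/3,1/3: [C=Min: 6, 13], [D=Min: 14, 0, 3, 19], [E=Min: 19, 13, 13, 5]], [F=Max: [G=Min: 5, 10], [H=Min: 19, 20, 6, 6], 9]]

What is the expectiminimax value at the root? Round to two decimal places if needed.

3.67

C (Min): min(6, 13) = 6
D (Min): min(14, 0, 3, 19) = 0
E (Min): min(19, 13, 13, 5) = 5
B (Chance): 1/3·6 + 1/3·0 + 1/3·5 = 3.67
G (Min): min(5, 10) = 5
H (Min): min(19, 20, 6, 6) = 6
F (Max): max(5, 6, 9) = 9
Root (Min): min(3.67, 9) = 3.67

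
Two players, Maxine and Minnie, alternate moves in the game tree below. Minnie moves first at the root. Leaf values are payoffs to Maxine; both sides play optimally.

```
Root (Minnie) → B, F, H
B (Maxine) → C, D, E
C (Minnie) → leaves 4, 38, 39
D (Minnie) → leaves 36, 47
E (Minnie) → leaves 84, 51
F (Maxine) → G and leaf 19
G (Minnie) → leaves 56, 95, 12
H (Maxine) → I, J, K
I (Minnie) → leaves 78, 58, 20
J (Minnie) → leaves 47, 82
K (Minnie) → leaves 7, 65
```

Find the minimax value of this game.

C (Minnie): min(4, 38, 39) = 4
D (Minnie): min(36, 47) = 36
E (Minnie): min(84, 51) = 51
B (Maxine): max(4, 36, 51) = 51
G (Minnie): min(56, 95, 12) = 12
F (Maxine): max(12, 19) = 19
I (Minnie): min(78, 58, 20) = 20
J (Minnie): min(47, 82) = 47
K (Minnie): min(7, 65) = 7
H (Maxine): max(20, 47, 7) = 47
Root (Minnie): min(51, 19, 47) = 19

19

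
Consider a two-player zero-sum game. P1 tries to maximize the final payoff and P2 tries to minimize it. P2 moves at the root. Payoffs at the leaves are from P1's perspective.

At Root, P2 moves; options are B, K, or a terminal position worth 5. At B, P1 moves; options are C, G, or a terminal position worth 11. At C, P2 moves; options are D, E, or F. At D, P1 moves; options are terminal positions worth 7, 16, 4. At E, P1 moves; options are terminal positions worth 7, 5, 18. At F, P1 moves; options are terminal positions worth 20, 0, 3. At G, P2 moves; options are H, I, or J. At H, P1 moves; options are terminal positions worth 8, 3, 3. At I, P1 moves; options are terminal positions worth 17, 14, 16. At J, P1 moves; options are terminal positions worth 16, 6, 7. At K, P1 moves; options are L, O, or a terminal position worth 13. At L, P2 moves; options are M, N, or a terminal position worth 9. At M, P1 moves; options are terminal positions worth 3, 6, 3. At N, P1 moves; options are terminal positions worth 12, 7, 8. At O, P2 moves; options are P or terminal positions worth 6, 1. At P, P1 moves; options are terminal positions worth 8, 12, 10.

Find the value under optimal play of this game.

5

D (P1): max(7, 16, 4) = 16
E (P1): max(7, 5, 18) = 18
F (P1): max(20, 0, 3) = 20
C (P2): min(16, 18, 20) = 16
H (P1): max(8, 3, 3) = 8
I (P1): max(17, 14, 16) = 17
J (P1): max(16, 6, 7) = 16
G (P2): min(8, 17, 16) = 8
B (P1): max(16, 8, 11) = 16
M (P1): max(3, 6, 3) = 6
N (P1): max(12, 7, 8) = 12
L (P2): min(6, 12, 9) = 6
P (P1): max(8, 12, 10) = 12
O (P2): min(12, 6, 1) = 1
K (P1): max(6, 1, 13) = 13
Root (P2): min(16, 13, 5) = 5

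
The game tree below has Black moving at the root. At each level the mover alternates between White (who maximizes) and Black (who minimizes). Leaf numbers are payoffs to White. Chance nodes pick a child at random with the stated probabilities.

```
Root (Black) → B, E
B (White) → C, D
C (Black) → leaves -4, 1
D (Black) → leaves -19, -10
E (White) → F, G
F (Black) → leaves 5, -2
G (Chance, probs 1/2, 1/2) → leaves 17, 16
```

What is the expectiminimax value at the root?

C (Black): min(-4, 1) = -4
D (Black): min(-19, -10) = -19
B (White): max(-4, -19) = -4
F (Black): min(5, -2) = -2
G (Chance): 1/2·17 + 1/2·16 = 16.5
E (White): max(-2, 16.5) = 16.5
Root (Black): min(-4, 16.5) = -4

-4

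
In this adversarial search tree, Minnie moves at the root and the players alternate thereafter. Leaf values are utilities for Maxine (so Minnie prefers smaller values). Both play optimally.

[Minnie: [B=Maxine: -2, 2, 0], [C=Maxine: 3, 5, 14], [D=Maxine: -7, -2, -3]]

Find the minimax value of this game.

-2

B (Maxine): max(-2, 2, 0) = 2
C (Maxine): max(3, 5, 14) = 14
D (Maxine): max(-7, -2, -3) = -2
Root (Minnie): min(2, 14, -2) = -2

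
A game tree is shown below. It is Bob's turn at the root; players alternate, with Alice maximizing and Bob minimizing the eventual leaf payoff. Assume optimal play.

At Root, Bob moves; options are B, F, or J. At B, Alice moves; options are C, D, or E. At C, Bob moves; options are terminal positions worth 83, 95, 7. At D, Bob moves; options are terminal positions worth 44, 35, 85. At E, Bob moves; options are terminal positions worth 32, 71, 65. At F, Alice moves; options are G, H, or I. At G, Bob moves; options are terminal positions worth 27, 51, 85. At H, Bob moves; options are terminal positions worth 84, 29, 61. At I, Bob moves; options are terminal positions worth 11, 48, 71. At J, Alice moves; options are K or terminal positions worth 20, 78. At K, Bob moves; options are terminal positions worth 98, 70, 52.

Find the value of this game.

C (Bob): min(83, 95, 7) = 7
D (Bob): min(44, 35, 85) = 35
E (Bob): min(32, 71, 65) = 32
B (Alice): max(7, 35, 32) = 35
G (Bob): min(27, 51, 85) = 27
H (Bob): min(84, 29, 61) = 29
I (Bob): min(11, 48, 71) = 11
F (Alice): max(27, 29, 11) = 29
K (Bob): min(98, 70, 52) = 52
J (Alice): max(52, 20, 78) = 78
Root (Bob): min(35, 29, 78) = 29

29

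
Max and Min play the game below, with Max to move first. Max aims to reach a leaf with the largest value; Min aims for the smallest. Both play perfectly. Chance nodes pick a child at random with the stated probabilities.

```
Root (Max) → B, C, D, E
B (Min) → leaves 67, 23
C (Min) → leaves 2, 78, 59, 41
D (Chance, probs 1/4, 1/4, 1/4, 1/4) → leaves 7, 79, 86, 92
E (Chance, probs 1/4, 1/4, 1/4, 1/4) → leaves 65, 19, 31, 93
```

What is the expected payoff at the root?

66

B (Min): min(67, 23) = 23
C (Min): min(2, 78, 59, 41) = 2
D (Chance): 1/4·7 + 1/4·79 + 1/4·86 + 1/4·92 = 66
E (Chance): 1/4·65 + 1/4·19 + 1/4·31 + 1/4·93 = 52
Root (Max): max(23, 2, 66, 52) = 66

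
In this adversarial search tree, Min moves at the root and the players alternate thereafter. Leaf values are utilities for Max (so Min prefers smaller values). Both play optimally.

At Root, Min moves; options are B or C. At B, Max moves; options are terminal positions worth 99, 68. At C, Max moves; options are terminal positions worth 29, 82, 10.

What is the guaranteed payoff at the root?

B (Max): max(99, 68) = 99
C (Max): max(29, 82, 10) = 82
Root (Min): min(99, 82) = 82

82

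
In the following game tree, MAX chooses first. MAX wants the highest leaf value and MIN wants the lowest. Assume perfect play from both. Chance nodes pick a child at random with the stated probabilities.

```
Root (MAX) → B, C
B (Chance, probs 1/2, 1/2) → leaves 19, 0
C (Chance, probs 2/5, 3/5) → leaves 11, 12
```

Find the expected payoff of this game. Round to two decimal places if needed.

11.6

B (Chance): 1/2·19 + 1/2·0 = 9.5
C (Chance): 2/5·11 + 3/5·12 = 11.6
Root (MAX): max(9.5, 11.6) = 11.6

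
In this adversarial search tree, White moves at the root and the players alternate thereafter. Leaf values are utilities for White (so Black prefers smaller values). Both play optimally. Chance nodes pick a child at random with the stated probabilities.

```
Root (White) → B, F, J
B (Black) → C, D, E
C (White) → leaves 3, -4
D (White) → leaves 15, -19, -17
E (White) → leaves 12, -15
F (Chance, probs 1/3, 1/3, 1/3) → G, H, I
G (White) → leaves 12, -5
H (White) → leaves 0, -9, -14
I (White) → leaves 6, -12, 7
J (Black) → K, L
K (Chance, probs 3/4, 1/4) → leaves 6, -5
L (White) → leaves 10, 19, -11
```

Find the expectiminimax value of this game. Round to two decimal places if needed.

C (White): max(3, -4) = 3
D (White): max(15, -19, -17) = 15
E (White): max(12, -15) = 12
B (Black): min(3, 15, 12) = 3
G (White): max(12, -5) = 12
H (White): max(0, -9, -14) = 0
I (White): max(6, -12, 7) = 7
F (Chance): 1/3·12 + 1/3·0 + 1/3·7 = 6.33
K (Chance): 3/4·6 + 1/4·-5 = 3.25
L (White): max(10, 19, -11) = 19
J (Black): min(3.25, 19) = 3.25
Root (White): max(3, 6.33, 3.25) = 6.33

6.33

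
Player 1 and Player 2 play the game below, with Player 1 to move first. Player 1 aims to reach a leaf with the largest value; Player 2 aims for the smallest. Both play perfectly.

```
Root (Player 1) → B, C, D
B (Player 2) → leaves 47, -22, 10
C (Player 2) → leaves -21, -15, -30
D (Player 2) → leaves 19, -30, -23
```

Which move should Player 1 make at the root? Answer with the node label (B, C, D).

B (Player 2): min(47, -22, 10) = -22
C (Player 2): min(-21, -15, -30) = -30
D (Player 2): min(19, -30, -23) = -30
Root (Player 1): max(-22, -30, -30) = -22
Player 1 picks the child with the highest value: B (value -22).

B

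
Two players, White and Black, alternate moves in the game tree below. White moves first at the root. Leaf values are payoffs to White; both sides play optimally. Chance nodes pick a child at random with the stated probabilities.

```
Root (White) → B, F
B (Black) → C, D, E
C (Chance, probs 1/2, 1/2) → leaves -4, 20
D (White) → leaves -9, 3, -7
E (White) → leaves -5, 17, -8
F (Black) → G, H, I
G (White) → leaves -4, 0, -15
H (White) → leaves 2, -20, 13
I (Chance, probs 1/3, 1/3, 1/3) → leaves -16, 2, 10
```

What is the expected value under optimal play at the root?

3

C (Chance): 1/2·-4 + 1/2·20 = 8
D (White): max(-9, 3, -7) = 3
E (White): max(-5, 17, -8) = 17
B (Black): min(8, 3, 17) = 3
G (White): max(-4, 0, -15) = 0
H (White): max(2, -20, 13) = 13
I (Chance): 1/3·-16 + 1/3·2 + 1/3·10 = -1.33
F (Black): min(0, 13, -1.33) = -1.33
Root (White): max(3, -1.33) = 3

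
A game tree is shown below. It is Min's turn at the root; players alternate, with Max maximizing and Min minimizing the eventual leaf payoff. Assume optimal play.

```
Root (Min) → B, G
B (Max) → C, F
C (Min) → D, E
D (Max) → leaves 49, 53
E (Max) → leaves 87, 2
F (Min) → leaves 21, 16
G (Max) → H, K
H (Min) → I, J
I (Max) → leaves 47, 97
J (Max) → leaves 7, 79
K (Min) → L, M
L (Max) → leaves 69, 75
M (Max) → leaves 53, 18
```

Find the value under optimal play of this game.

53

D (Max): max(49, 53) = 53
E (Max): max(87, 2) = 87
C (Min): min(53, 87) = 53
F (Min): min(21, 16) = 16
B (Max): max(53, 16) = 53
I (Max): max(47, 97) = 97
J (Max): max(7, 79) = 79
H (Min): min(97, 79) = 79
L (Max): max(69, 75) = 75
M (Max): max(53, 18) = 53
K (Min): min(75, 53) = 53
G (Max): max(79, 53) = 79
Root (Min): min(53, 79) = 53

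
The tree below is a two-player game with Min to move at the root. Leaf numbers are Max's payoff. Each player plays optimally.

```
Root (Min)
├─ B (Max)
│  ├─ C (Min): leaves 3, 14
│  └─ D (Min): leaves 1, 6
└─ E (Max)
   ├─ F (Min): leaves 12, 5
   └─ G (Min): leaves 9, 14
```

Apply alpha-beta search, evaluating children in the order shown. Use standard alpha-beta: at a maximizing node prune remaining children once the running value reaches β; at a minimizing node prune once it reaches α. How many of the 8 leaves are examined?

5

C [α=-∞,β=+∞]: v=3
D [α=3,β=+∞]: v=1 after child 1 ≤ α → α-cutoff, skip 1
B [α=-∞,β=+∞]: v=3
F [α=-∞,β=3]: v=5
E [α=-∞,β=3]: v=5 after child 1 ≥ β → β-cutoff, skip 1
Root [α=-∞,β=+∞]: v=3
Leaves evaluated: 5 of 8.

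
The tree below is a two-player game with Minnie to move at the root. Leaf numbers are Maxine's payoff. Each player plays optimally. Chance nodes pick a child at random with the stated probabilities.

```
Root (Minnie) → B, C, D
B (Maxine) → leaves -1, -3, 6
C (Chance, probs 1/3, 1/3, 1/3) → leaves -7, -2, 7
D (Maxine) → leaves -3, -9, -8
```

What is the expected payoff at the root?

-3

B (Maxine): max(-1, -3, 6) = 6
C (Chance): 1/3·-7 + 1/3·-2 + 1/3·7 = -0.67
D (Maxine): max(-3, -9, -8) = -3
Root (Minnie): min(6, -0.67, -3) = -3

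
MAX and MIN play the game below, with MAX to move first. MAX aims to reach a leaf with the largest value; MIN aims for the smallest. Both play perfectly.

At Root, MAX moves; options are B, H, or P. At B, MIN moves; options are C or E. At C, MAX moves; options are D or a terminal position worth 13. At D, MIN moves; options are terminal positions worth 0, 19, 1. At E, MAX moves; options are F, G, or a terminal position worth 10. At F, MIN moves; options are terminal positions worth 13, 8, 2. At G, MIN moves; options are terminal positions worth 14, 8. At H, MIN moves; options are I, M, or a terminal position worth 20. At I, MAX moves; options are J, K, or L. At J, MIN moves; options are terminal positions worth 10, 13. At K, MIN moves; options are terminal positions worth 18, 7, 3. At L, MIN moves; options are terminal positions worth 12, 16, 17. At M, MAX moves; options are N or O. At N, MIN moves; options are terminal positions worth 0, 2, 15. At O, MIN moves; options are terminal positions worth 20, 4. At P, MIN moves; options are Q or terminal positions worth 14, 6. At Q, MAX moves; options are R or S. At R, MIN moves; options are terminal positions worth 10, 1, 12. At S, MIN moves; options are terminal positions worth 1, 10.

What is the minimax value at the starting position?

10

D (MIN): min(0, 19, 1) = 0
C (MAX): max(0, 13) = 13
F (MIN): min(13, 8, 2) = 2
G (MIN): min(14, 8) = 8
E (MAX): max(2, 8, 10) = 10
B (MIN): min(13, 10) = 10
J (MIN): min(10, 13) = 10
K (MIN): min(18, 7, 3) = 3
L (MIN): min(12, 16, 17) = 12
I (MAX): max(10, 3, 12) = 12
N (MIN): min(0, 2, 15) = 0
O (MIN): min(20, 4) = 4
M (MAX): max(0, 4) = 4
H (MIN): min(12, 4, 20) = 4
R (MIN): min(10, 1, 12) = 1
S (MIN): min(1, 10) = 1
Q (MAX): max(1, 1) = 1
P (MIN): min(1, 14, 6) = 1
Root (MAX): max(10, 4, 1) = 10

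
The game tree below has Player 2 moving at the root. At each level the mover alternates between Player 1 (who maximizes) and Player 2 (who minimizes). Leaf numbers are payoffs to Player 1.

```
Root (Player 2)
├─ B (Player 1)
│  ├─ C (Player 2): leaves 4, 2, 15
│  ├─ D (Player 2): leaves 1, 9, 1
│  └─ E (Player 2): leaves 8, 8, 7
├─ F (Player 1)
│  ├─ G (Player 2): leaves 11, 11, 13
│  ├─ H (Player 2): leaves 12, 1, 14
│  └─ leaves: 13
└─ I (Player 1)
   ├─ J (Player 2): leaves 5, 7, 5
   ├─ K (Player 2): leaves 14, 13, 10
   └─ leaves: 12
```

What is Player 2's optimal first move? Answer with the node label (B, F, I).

C (Player 2): min(4, 2, 15) = 2
D (Player 2): min(1, 9, 1) = 1
E (Player 2): min(8, 8, 7) = 7
B (Player 1): max(2, 1, 7) = 7
G (Player 2): min(11, 11, 13) = 11
H (Player 2): min(12, 1, 14) = 1
F (Player 1): max(11, 1, 13) = 13
J (Player 2): min(5, 7, 5) = 5
K (Player 2): min(14, 13, 10) = 10
I (Player 1): max(5, 10, 12) = 12
Root (Player 2): min(7, 13, 12) = 7
Player 2 picks the child with the lowest value: B (value 7).

B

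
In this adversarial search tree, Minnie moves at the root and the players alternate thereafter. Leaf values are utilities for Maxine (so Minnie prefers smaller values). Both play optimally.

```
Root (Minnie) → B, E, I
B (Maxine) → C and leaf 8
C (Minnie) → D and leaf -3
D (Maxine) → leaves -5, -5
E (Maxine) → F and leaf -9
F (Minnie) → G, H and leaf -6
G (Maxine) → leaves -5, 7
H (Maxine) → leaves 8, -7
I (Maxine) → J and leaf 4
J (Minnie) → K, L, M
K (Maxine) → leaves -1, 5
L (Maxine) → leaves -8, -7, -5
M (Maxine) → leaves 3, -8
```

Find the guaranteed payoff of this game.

D (Maxine): max(-5, -5) = -5
C (Minnie): min(-5, -3) = -5
B (Maxine): max(-5, 8) = 8
G (Maxine): max(-5, 7) = 7
H (Maxine): max(8, -7) = 8
F (Minnie): min(7, 8, -6) = -6
E (Maxine): max(-6, -9) = -6
K (Maxine): max(-1, 5) = 5
L (Maxine): max(-8, -7, -5) = -5
M (Maxine): max(3, -8) = 3
J (Minnie): min(5, -5, 3) = -5
I (Maxine): max(-5, 4) = 4
Root (Minnie): min(8, -6, 4) = -6

-6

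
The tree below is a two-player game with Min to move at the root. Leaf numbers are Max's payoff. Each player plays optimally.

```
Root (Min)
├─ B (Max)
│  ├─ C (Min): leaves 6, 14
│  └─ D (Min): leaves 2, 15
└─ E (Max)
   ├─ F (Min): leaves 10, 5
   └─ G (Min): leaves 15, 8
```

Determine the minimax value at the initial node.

C (Min): min(6, 14) = 6
D (Min): min(2, 15) = 2
B (Max): max(6, 2) = 6
F (Min): min(10, 5) = 5
G (Min): min(15, 8) = 8
E (Max): max(5, 8) = 8
Root (Min): min(6, 8) = 6

6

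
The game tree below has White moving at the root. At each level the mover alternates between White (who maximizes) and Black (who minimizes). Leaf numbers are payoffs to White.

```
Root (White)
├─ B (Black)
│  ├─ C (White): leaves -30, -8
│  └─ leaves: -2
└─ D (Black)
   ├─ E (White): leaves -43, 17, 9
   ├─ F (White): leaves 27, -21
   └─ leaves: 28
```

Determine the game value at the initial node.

17

C (White): max(-30, -8) = -8
B (Black): min(-8, -2) = -8
E (White): max(-43, 17, 9) = 17
F (White): max(27, -21) = 27
D (Black): min(17, 27, 28) = 17
Root (White): max(-8, 17) = 17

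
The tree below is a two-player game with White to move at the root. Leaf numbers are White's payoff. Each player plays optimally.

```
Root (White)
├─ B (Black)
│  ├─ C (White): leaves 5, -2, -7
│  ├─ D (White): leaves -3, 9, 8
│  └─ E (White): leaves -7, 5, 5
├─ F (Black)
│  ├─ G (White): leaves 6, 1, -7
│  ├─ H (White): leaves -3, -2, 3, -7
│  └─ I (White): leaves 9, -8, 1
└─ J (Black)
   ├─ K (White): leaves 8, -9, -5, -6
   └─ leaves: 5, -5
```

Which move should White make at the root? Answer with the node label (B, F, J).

C (White): max(5, -2, -7) = 5
D (White): max(-3, 9, 8) = 9
E (White): max(-7, 5, 5) = 5
B (Black): min(5, 9, 5) = 5
G (White): max(6, 1, -7) = 6
H (White): max(-3, -2, 3, -7) = 3
I (White): max(9, -8, 1) = 9
F (Black): min(6, 3, 9) = 3
K (White): max(8, -9, -5, -6) = 8
J (Black): min(8, 5, -5) = -5
Root (White): max(5, 3, -5) = 5
White picks the child with the highest value: B (value 5).

B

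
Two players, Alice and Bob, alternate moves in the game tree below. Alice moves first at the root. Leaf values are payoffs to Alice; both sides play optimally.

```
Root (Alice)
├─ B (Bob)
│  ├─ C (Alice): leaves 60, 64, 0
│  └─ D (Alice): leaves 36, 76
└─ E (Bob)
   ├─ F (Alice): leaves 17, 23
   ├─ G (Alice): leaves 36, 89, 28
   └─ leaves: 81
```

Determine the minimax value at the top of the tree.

C (Alice): max(60, 64, 0) = 64
D (Alice): max(36, 76) = 76
B (Bob): min(64, 76) = 64
F (Alice): max(17, 23) = 23
G (Alice): max(36, 89, 28) = 89
E (Bob): min(23, 89, 81) = 23
Root (Alice): max(64, 23) = 64

64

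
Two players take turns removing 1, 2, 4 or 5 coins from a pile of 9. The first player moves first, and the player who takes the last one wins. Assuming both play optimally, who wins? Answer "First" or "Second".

Compute winning (W) and losing (L) positions by backward induction:
i:   0  1  2  3  4  5  6  7  8  9
     L  W  W  L  W  W  L  W  W  L
Position 9 is L, so the second player wins.

Second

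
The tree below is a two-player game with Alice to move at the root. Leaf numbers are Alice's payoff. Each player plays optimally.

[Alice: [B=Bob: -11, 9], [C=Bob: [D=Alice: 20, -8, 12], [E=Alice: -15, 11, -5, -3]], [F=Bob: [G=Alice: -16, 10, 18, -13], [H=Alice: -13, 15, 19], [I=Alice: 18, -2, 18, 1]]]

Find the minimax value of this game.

18

B (Bob): min(-11, 9) = -11
D (Alice): max(20, -8, 12) = 20
E (Alice): max(-15, 11, -5, -3) = 11
C (Bob): min(20, 11) = 11
G (Alice): max(-16, 10, 18, -13) = 18
H (Alice): max(-13, 15, 19) = 19
I (Alice): max(18, -2, 18, 1) = 18
F (Bob): min(18, 19, 18) = 18
Root (Alice): max(-11, 11, 18) = 18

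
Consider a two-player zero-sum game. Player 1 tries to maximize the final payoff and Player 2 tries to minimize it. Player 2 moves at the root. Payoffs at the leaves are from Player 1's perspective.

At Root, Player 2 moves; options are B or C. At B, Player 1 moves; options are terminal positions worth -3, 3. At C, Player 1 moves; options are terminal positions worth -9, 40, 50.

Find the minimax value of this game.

B (Player 1): max(-3, 3) = 3
C (Player 1): max(-9, 40, 50) = 50
Root (Player 2): min(3, 50) = 3

3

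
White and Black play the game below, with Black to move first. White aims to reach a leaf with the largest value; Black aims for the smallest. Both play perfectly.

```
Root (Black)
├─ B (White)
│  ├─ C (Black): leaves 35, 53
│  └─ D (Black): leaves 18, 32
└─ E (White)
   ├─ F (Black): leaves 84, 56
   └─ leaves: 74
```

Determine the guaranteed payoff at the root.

C (Black): min(35, 53) = 35
D (Black): min(18, 32) = 18
B (White): max(35, 18) = 35
F (Black): min(84, 56) = 56
E (White): max(56, 74) = 74
Root (Black): min(35, 74) = 35

35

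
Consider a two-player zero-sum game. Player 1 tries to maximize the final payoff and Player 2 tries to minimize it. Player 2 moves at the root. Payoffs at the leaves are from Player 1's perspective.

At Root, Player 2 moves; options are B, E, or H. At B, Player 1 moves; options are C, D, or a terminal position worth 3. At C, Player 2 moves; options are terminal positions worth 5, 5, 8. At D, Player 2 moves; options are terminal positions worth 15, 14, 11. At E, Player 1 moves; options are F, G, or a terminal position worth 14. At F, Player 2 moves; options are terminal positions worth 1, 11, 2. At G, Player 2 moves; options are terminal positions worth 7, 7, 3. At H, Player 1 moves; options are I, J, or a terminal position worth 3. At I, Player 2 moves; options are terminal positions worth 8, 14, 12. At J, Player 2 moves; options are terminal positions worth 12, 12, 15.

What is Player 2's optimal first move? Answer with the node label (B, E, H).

C (Player 2): min(5, 5, 8) = 5
D (Player 2): min(15, 14, 11) = 11
B (Player 1): max(5, 11, 3) = 11
F (Player 2): min(1, 11, 2) = 1
G (Player 2): min(7, 7, 3) = 3
E (Player 1): max(1, 3, 14) = 14
I (Player 2): min(8, 14, 12) = 8
J (Player 2): min(12, 12, 15) = 12
H (Player 1): max(8, 12, 3) = 12
Root (Player 2): min(11, 14, 12) = 11
Player 2 picks the child with the lowest value: B (value 11).

B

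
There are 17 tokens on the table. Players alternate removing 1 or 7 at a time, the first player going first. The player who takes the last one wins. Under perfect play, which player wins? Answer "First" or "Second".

Compute winning (W) and losing (L) positions by backward induction:
i:   0  1  2  3  4  5  6  7  8  9 10 11 12 13 14 15 16 17
     L  W  L  W  L  W  L  W  L  W  L  W  L  W  L  W  L  W
Position 17 is W, so the first player wins.

First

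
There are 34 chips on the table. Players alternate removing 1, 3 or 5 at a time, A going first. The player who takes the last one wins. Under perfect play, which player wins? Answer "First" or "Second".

Second

W/L table (W = player to move can force a win):
i:   0  1  2  3  4  5  6  7  8  9 10 11 12 13 14 15 16 17 18 19 20 21 22 23 24 25 26 27 28 29 30 31 32 33 34
     L  W  L  W  L  W  L  W  L  W  L  W  L  W  L  W  L  W  L  W  L  W  L  W  L  W  L  W  L  W  L  W  L  W  L
Position 34 is L, so the second player wins.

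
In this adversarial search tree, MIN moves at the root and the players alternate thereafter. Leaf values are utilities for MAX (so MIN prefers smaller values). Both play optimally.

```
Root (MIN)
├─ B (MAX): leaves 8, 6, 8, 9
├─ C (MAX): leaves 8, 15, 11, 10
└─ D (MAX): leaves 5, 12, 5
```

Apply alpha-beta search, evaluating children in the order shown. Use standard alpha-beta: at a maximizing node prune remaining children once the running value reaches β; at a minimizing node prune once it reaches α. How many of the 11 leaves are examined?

8

B [α=-∞,β=+∞]: v=9
C [α=-∞,β=9]: v=15 after child 2 ≥ β → β-cutoff, skip 2
D [α=-∞,β=9]: v=12 after child 2 ≥ β → β-cutoff, skip 1
Root [α=-∞,β=+∞]: v=9
Leaves evaluated: 8 of 11.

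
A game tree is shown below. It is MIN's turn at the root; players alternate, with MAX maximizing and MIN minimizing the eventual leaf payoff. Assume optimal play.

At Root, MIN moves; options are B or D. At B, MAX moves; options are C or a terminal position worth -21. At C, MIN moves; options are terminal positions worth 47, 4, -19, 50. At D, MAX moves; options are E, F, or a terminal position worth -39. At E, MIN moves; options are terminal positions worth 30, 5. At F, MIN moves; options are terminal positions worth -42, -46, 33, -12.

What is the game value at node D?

E: min(30, 5) = 5
F: min(-42, -46, 33, -12) = -46
D: max(5, -46, -39) = 5

5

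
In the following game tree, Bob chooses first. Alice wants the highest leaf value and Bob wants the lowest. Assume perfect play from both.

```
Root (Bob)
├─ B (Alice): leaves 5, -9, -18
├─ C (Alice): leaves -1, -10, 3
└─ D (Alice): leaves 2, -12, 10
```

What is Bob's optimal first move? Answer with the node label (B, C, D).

C

B (Alice): max(5, -9, -18) = 5
C (Alice): max(-1, -10, 3) = 3
D (Alice): max(2, -12, 10) = 10
Root (Bob): min(5, 3, 10) = 3
Bob picks the child with the lowest value: C (value 3).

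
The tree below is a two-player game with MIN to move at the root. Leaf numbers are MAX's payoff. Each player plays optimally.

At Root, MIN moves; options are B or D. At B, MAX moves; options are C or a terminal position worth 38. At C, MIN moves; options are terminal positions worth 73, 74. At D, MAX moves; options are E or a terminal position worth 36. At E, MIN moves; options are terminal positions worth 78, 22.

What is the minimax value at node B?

73

C: min(73, 74) = 73
B: max(73, 38) = 73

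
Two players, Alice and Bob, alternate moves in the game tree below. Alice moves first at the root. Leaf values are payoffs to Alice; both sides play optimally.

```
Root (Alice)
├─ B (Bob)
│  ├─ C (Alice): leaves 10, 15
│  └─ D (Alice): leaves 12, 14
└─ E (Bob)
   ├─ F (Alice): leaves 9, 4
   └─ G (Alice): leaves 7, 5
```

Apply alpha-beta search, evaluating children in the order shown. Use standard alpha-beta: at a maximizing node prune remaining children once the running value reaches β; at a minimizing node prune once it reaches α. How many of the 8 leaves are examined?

C [α=-∞,β=+∞]: v=15
D [α=-∞,β=15]: v=14
B [α=-∞,β=+∞]: v=14
F [α=14,β=+∞]: v=9
E [α=14,β=+∞]: v=9 after child 1 ≤ α → α-cutoff, skip 1
Root [α=-∞,β=+∞]: v=14
Leaves evaluated: 6 of 8.

6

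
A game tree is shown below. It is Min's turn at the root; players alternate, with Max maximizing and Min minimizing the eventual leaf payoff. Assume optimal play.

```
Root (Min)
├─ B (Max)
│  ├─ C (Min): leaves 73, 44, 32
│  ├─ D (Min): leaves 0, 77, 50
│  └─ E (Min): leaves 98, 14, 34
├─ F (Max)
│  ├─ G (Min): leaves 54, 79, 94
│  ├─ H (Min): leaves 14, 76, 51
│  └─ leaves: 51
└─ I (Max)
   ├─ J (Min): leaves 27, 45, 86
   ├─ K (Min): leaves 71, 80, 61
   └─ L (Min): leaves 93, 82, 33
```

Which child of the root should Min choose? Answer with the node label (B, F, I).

C (Min): min(73, 44, 32) = 32
D (Min): min(0, 77, 50) = 0
E (Min): min(98, 14, 34) = 14
B (Max): max(32, 0, 14) = 32
G (Min): min(54, 79, 94) = 54
H (Min): min(14, 76, 51) = 14
F (Max): max(54, 14, 51) = 54
J (Min): min(27, 45, 86) = 27
K (Min): min(71, 80, 61) = 61
L (Min): min(93, 82, 33) = 33
I (Max): max(27, 61, 33) = 61
Root (Min): min(32, 54, 61) = 32
Min picks the child with the lowest value: B (value 32).

B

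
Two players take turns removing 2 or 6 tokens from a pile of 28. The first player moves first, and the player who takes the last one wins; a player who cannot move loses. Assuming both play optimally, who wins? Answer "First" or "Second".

W/L table (W = player to move can force a win):
i:   0  1  2  3  4  5  6  7  8  9 10 11 12 13 14 15 16 17 18 19 20 21 22 23 24 25 26 27 28
     L  L  W  W  L  L  W  W  L  L  W  W  L  L  W  W  L  L  W  W  L  L  W  W  L  L  W  W  L
Position 28 is L, so the second player wins.

Second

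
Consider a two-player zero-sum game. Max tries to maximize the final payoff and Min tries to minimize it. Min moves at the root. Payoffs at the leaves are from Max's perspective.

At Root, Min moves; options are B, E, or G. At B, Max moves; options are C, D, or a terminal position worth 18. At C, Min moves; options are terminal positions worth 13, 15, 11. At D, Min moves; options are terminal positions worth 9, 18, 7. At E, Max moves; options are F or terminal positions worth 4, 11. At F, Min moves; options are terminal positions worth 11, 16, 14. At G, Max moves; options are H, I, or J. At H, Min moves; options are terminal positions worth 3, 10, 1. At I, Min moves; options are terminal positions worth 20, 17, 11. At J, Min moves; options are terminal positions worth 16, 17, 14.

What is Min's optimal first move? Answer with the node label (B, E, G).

C (Min): min(13, 15, 11) = 11
D (Min): min(9, 18, 7) = 7
B (Max): max(11, 7, 18) = 18
F (Min): min(11, 16, 14) = 11
E (Max): max(11, 4, 11) = 11
H (Min): min(3, 10, 1) = 1
I (Min): min(20, 17, 11) = 11
J (Min): min(16, 17, 14) = 14
G (Max): max(1, 11, 14) = 14
Root (Min): min(18, 11, 14) = 11
Min picks the child with the lowest value: E (value 11).

E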